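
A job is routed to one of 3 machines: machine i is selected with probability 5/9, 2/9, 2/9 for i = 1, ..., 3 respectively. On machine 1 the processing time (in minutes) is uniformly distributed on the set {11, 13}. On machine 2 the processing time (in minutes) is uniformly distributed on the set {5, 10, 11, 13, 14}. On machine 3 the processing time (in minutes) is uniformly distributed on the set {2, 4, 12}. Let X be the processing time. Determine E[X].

466/45

E[X | machine 1] = (11+13)/2 = 12.
E[X | machine 2] = (5+10+11+13+14)/5 = 53/5.
E[X | machine 3] = (2+4+12)/3 = 6.
By the law of total expectation,
E[X] = (5/9)·(12) + (2/9)·(53/5) + (2/9)·(6) = 466/45.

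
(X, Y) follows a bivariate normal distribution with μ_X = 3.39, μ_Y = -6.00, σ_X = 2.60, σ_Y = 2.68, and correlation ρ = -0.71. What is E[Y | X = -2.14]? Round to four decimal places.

-1.9529

E[Y | X=x] = μ_Y + ρ(σ_Y/σ_X)(x − μ_X) for jointly normal variables.
E[Y | X=-2.14] = -6.00 + (-0.71)·(2.68/2.60)·(-2.14 − (3.39)) = -6.00 + (-0.73185)·(-5.53) = -1.9529.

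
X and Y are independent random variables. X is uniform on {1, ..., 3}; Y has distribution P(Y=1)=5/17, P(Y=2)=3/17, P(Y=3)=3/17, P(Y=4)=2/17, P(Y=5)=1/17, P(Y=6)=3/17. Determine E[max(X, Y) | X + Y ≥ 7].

P(X + Y ≥ 7) = 13/51.
Summing max(X,Y)·P(x,y) over outcomes with X + Y ≥ 7 gives 24/17.
E[max(X, Y) | X + Y ≥ 7] = (24/17) / (13/51) = 72/13.

72/13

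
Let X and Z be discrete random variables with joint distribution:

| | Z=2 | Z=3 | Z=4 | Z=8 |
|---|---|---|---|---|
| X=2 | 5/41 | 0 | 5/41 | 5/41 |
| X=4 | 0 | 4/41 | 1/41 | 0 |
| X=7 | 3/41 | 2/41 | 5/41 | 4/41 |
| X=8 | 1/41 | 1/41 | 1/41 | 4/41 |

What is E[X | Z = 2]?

P(Z = 2) = 9/41.
Σ X·P over the event = 2·(5/41) + 7·(3/41) + 8·(1/41) = 39/41.
E[X | Z = 2] = (39/41) / (9/41) = 13/3.

13/3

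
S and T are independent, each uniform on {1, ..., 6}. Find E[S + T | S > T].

P(S > T) = 5/12.
Summing (S+T)·P(x,y) over outcomes with S > T gives 35/12.
E[S + T | S > T] = (35/12) / (5/12) = 7.

7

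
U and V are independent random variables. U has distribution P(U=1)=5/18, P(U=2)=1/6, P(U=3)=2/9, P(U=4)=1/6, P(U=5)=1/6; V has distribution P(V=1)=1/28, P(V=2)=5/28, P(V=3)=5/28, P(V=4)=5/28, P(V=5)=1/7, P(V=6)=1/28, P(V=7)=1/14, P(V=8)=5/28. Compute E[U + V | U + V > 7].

68/7

P(U + V > 7) = 4/9.
Summing (U+V)·P(x,y) over outcomes with U + V > 7 gives 272/63.
E[U + V | U + V > 7] = (272/63) / (4/9) = 68/7.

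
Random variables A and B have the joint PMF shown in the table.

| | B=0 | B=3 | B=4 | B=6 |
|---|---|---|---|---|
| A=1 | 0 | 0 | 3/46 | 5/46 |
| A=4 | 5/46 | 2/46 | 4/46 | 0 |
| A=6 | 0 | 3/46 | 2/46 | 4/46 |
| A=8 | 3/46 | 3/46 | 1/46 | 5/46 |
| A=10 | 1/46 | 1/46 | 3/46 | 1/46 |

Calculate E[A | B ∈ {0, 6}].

133/24

P(B ∈ {0, 6}) = 12/23.
Summing A·P(A=x,B=y) over the conditioning event gives 133/46.
E[A | B ∈ {0, 6}] = (133/46) / (12/23) = 133/24.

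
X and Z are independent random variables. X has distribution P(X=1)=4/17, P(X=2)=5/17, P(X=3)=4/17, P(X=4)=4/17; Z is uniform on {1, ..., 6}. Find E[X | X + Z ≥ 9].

11/3

P(X + Z ≥ 9) = 2/17.
Summing X·P(x,y) over outcomes with X + Z ≥ 9 gives 22/51.
E[X | X + Z ≥ 9] = (22/51) / (2/17) = 11/3.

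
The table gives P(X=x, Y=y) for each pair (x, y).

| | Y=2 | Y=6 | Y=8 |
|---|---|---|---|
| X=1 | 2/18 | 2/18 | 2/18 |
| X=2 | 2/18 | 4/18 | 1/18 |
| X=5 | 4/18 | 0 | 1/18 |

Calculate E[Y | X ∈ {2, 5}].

13/3

P(X ∈ {2, 5}) = 2/3.
Σ Y·P over the event = 2·(2/18) + 6·(4/18) + 8·(1/18) + 2·(4/18) + 8·(1/18) = 26/9.
E[Y | X ∈ {2, 5}] = (26/9) / (2/3) = 13/3.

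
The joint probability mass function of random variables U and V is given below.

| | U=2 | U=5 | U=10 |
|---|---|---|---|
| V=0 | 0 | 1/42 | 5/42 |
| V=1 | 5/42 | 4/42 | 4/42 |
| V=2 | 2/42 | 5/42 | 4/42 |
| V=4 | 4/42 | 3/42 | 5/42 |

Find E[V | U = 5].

P(U = 5) = 13/42.
Summing V·P(U=x,V=y) over the conditioning event gives 13/21.
E[V | U = 5] = (13/21) / (13/42) = 2.

2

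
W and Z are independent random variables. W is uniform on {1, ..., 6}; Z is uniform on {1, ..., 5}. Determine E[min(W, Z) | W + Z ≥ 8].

P(W + Z ≥ 8) = 1/3.
Summing min(W,Z)·P(x,y) over outcomes with W + Z ≥ 8 gives 37/30.
E[min(W, Z) | W + Z ≥ 8] = (37/30) / (1/3) = 37/10.

37/10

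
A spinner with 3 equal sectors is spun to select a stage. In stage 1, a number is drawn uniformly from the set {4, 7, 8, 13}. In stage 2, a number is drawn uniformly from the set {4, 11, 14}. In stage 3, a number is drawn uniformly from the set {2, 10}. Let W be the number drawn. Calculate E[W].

E[W | stage 1] = (4+7+8+13)/4 = 8.
E[W | stage 2] = (4+11+14)/3 = 29/3.
E[W | stage 3] = (2+10)/2 = 6.
E[W] = (1/3)·(8) + (1/3)·(29/3) + (1/3)·(6) = 71/9.

71/9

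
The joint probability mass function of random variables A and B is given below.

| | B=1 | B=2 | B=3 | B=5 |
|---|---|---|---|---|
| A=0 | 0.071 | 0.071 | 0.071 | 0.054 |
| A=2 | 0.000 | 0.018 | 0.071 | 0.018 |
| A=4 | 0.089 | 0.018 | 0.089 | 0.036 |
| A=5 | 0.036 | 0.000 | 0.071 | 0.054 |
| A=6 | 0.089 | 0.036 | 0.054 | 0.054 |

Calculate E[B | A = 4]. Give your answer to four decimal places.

P(A = 4) = 0.232.
Σ B·P over the event = 1·(0.089) + 2·(0.018) + 3·(0.089) + 5·(0.036) = 0.572.
E[B | A = 4] = (0.572) / (0.232) = 2.4655.

2.4655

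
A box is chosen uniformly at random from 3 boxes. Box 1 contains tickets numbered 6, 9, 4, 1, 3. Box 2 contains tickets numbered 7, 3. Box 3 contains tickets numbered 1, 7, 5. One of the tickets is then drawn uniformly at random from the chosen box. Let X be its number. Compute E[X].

E[X | box 1] = (6+9+4+1+3)/5 = 23/5.
E[X | box 2] = (7+3)/2 = 5.
E[X | box 3] = (1+7+5)/3 = 13/3.
By the law of total expectation,
E[X] = (1/3)·(23/5) + (1/3)·(5) + (1/3)·(13/3) = 209/45.

209/45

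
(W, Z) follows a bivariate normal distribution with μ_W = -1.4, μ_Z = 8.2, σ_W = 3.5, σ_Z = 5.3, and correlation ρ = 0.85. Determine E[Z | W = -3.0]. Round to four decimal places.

The regression of Z on W has slope ρ·σ_Z/σ_W and passes through (μ_W, μ_Z).
E[Z | W=-3.0] = 8.2 + (0.85)·(5.3/3.5)·(-3.0 − (-1.4)) = 8.2 + (1.2871)·(-1.6) = 6.1406.

6.1406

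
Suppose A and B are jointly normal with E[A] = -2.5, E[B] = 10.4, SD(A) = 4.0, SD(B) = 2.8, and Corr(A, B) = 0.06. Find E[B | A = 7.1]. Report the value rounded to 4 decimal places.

E[B | A=x] = μ_B + ρ(σ_B/σ_A)(x − μ_A) for jointly normal variables.
E[B | A=7.1] = 10.4 + (0.06)·(2.8/4.0)·(7.1 − (-2.5)) = 10.4 + (0.042)·(9.6) = 10.8032.

10.8032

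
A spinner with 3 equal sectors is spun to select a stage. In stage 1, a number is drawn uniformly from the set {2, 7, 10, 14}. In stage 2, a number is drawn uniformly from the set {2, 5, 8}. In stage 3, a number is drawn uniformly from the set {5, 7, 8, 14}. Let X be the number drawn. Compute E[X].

29/4

E[X | stage 1] = (2+7+10+14)/4 = 33/4.
E[X | stage 2] = (2+5+8)/3 = 5.
E[X | stage 3] = (5+7+8+14)/4 = 17/2.
E[X] = (1/3)·(33/4) + (1/3)·(5) + (1/3)·(17/2) = 29/4.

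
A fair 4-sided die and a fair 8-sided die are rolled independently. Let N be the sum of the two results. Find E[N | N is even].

7

P(N is even) = 1/2.
Σ over the event: 2·1/32 + 4·3/32 + 6·1/8 + 8·1/8 + 10·3/32 + 12·1/32 = 7/2.
E[N | N is even] = (7/2) / (1/2) = 7.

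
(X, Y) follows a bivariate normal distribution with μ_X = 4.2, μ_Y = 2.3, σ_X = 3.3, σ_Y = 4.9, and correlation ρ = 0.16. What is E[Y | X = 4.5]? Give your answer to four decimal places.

E[Y | X=x] = μ_Y + ρ(σ_Y/σ_X)(x − μ_X) for jointly normal variables.
E[Y | X=4.5] = 2.3 + (0.16)·(4.9/3.3)·(4.5 − (4.2)) = 2.3 + (0.23758)·(0.3) = 2.3713.

2.3713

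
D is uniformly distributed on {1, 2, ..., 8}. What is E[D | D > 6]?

15/2

Given D > 6, D is equally likely to be any of {7, 8}.
E[D | D > 6] = (7 + 8) / 2 = 15/2.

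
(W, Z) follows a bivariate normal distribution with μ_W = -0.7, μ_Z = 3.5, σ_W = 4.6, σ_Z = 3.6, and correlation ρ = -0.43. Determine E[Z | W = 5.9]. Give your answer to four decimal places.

1.2790

For a bivariate normal, E[Z | W=x] = μ_Z + ρ·(σ_Z/σ_W)·(x − μ_W).
E[Z | W=5.9] = 3.5 + (-0.43)·(3.6/4.6)·(5.9 − (-0.7)) = 3.5 + (-0.33652)·(6.6) = 1.2790.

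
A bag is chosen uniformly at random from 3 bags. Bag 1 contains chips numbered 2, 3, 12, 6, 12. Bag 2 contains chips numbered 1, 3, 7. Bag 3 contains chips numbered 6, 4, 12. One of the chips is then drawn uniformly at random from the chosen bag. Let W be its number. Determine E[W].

6

E[W | bag 1] = (2+3+12+6+12)/5 = 7.
E[W | bag 2] = (1+3+7)/3 = 11/3.
E[W | bag 3] = (6+4+12)/3 = 22/3.
By the law of total expectation,
E[W] = (1/3)·(7) + (1/3)·(11/3) + (1/3)·(22/3) = 6.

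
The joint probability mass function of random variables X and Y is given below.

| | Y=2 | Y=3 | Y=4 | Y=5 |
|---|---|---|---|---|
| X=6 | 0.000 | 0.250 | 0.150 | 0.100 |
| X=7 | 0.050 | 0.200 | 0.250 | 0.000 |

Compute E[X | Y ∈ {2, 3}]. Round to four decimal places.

6.5000

P(Y ∈ {2, 3}) = 0.500.
Σ X·P over the event = 6·(0.250) + 7·(0.050) + 7·(0.200) = 3.250.
E[X | Y ∈ {2, 3}] = (3.250) / (0.500) = 6.5000.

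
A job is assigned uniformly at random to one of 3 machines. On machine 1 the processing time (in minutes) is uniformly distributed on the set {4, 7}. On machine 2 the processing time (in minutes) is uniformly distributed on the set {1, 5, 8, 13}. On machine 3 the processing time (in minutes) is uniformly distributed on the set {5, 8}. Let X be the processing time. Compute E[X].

E[X | machine 1] = (4+7)/2 = 11/2.
E[X | machine 2] = (1+5+8+13)/4 = 27/4.
E[X | machine 3] = (5+8)/2 = 13/2.
By the law of total expectation,
E[X] = (1/3)·(11/2) + (1/3)·(27/4) + (1/3)·(13/2) = 25/4.

25/4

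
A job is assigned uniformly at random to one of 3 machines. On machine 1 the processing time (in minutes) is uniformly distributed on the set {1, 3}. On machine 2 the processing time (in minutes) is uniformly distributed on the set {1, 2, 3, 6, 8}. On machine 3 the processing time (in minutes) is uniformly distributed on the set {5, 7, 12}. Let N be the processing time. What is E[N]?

14/3

E[N | machine 1] = (1+3)/2 = 2.
E[N | machine 2] = (1+2+3+6+8)/5 = 4.
E[N | machine 3] = (5+7+12)/3 = 8.
E[N] = (1/3)·(2) + (1/3)·(4) + (1/3)·(8) = 14/3.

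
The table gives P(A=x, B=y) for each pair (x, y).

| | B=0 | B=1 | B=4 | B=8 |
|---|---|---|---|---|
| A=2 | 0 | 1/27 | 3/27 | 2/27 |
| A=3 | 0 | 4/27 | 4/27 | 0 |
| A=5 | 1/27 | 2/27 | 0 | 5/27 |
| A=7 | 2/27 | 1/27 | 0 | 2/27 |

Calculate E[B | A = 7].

17/5

P(A = 7) = 5/27.
Σ B·P over the event = 0·(2/27) + 1·(1/27) + 8·(2/27) = 17/27.
E[B | A = 7] = (17/27) / (5/27) = 17/5.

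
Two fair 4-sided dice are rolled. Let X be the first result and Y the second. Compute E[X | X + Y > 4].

3

Outcomes with X + Y > 4: (1,4), (2,3), (2,4), (3,2), (3,3), (3,4), (4,1), (4,2), (4,3), (4,4), each with probability 1/16.
E[X | X + Y > 4] = (1 + 2 + 2 + 3 + 3 + 3 + 4 + 4 + 4 + 4) / 10 = 3.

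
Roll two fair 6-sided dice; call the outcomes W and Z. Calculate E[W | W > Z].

14/3

P(W > Z) = 5/12.
Summing W·P(x,y) over outcomes with W > Z gives 35/18.
E[W | W > Z] = (35/18) / (5/12) = 14/3.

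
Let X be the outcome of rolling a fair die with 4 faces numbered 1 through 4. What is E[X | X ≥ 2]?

Given X ≥ 2, X is equally likely to be any of {2, 3, 4}.
E[X | X ≥ 2] = (2 + 3 + 4) / 3 = 3.

3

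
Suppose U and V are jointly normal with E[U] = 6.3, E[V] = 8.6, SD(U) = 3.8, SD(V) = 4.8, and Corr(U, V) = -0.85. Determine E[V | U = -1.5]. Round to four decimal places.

16.9747

E[V | U=x] = μ_V + ρ(σ_V/σ_U)(x − μ_U) for jointly normal variables.
E[V | U=-1.5] = 8.6 + (-0.85)·(4.8/3.8)·(-1.5 − (6.3)) = 8.6 + (-1.07368)·(-7.8) = 16.9747.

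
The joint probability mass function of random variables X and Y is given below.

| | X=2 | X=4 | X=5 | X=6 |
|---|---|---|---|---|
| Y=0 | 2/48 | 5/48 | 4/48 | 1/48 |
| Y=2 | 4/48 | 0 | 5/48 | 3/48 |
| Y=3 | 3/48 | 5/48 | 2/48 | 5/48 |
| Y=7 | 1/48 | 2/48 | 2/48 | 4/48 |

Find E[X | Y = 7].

P(Y = 7) = 3/16.
Summing X·P(X=x,Y=y) over the conditioning event gives 11/12.
E[X | Y = 7] = (11/12) / (3/16) = 44/9.

44/9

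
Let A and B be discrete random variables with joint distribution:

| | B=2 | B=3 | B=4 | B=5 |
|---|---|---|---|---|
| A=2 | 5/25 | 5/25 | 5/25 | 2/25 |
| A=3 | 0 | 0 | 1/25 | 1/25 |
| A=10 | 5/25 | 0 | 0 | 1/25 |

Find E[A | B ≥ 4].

P(B ≥ 4) = 2/5.
Summing A·P(A=x,B=y) over the conditioning event gives 6/5.
E[A | B ≥ 4] = (6/5) / (2/5) = 3.

3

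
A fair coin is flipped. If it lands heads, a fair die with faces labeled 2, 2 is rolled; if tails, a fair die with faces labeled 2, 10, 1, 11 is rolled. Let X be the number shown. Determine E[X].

E[X | heads] = (2+2)/2 = 2.
E[X | tails] = (2+10+1+11)/4 = 6.
By the law of total expectation,
E[X] = (1/2)·(2) + (1/2)·(6) = 4.

4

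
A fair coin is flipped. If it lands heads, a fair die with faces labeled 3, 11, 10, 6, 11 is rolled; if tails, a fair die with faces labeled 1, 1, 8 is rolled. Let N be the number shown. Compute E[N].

E[N | heads] = (3+11+10+6+11)/5 = 41/5.
E[N | tails] = (1+1+8)/3 = 10/3.
E[N] = (1/2)·(41/5) + (1/2)·(10/3) = 173/30.

173/30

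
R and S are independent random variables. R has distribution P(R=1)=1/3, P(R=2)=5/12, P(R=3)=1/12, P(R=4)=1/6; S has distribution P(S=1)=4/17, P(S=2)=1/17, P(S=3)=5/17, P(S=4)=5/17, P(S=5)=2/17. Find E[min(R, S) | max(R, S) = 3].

91/55

P(max(R, S) = 3) = 55/204.
Summing min(R,S)·P(x,y) over outcomes with max(R, S) = 3 gives 91/204.
E[min(R, S) | max(R, S) = 3] = (91/204) / (55/204) = 91/55.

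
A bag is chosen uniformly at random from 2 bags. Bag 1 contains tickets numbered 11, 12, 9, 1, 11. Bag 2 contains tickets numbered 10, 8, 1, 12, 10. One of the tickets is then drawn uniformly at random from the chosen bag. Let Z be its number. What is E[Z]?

E[Z | bag 1] = (11+12+9+1+11)/5 = 44/5.
E[Z | bag 2] = (10+8+1+12+10)/5 = 41/5.
By the law of total expectation,
E[Z] = (1/2)·(44/5) + (1/2)·(41/5) = 17/2.

17/2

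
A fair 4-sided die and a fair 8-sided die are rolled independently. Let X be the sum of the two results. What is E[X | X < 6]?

P(X < 6) = 5/16.
Σ over the event: 2·1/32 + 3·1/16 + 4·3/32 + 5·1/8 = 5/4.
E[X | X < 6] = (5/4) / (5/16) = 4.

4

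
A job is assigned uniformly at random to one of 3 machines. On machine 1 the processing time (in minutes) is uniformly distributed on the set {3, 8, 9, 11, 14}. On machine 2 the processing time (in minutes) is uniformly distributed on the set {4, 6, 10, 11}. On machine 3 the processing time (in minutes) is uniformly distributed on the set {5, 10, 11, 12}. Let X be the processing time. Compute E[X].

35/4

E[X | machine 1] = (3+8+9+11+14)/5 = 9.
E[X | machine 2] = (4+6+10+11)/4 = 31/4.
E[X | machine 3] = (5+10+11+12)/4 = 19/2.
E[X] = (1/3)·(9) + (1/3)·(31/4) + (1/3)·(19/2) = 35/4.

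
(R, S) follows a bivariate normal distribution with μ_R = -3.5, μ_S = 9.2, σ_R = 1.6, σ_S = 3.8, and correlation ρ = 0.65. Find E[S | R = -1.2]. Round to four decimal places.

12.7506

For a bivariate normal, E[S | R=x] = μ_S + ρ·(σ_S/σ_R)·(x − μ_R).
E[S | R=-1.2] = 9.2 + (0.65)·(3.8/1.6)·(-1.2 − (-3.5)) = 9.2 + (1.54375)·(2.3) = 12.7506.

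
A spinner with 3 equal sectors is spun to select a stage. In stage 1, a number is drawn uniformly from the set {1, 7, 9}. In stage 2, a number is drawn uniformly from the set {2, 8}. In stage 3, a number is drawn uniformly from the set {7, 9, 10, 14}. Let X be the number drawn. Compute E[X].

62/9

E[X | stage 1] = (1+7+9)/3 = 17/3.
E[X | stage 2] = (2+8)/2 = 5.
E[X | stage 3] = (7+9+10+14)/4 = 10.
E[X] = (1/3)·(17/3) + (1/3)·(5) + (1/3)·(10) = 62/9.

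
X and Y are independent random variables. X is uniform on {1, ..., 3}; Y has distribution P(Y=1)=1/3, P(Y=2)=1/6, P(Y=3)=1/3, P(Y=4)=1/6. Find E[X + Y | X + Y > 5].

25/4

P(X + Y > 5) = 2/9.
Summing (X+Y)·P(x,y) over outcomes with X + Y > 5 gives 25/18.
E[X + Y | X + Y > 5] = (25/18) / (2/9) = 25/4.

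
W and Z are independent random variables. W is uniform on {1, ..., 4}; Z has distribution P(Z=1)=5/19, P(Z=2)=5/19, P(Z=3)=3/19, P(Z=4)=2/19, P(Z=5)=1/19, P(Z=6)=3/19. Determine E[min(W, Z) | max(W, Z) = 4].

44/21

P(max(W, Z) = 4) = 21/76.
Summing min(W,Z)·P(x,y) over outcomes with max(W, Z) = 4 gives 11/19.
E[min(W, Z) | max(W, Z) = 4] = (11/19) / (21/76) = 44/21.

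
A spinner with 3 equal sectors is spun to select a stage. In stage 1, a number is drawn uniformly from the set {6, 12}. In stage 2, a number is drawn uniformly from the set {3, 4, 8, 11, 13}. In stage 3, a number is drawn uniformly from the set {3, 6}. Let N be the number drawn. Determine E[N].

E[N | stage 1] = (6+12)/2 = 9.
E[N | stage 2] = (3+4+8+11+13)/5 = 39/5.
E[N | stage 3] = (3+6)/2 = 9/2.
E[N] = (1/3)·(9) + (1/3)·(39/5) + (1/3)·(9/2) = 71/10.

71/10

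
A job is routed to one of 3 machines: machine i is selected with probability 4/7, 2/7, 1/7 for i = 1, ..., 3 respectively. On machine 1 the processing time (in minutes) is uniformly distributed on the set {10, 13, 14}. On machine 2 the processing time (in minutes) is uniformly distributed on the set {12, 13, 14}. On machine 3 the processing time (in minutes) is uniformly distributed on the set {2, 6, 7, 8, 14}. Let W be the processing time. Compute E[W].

1241/105

E[W | machine 1] = (10+13+14)/3 = 37/3.
E[W | machine 2] = (12+13+14)/3 = 13.
E[W | machine 3] = (2+6+7+8+14)/5 = 37/5.
By the law of total expectation,
E[W] = (4/7)·(37/3) + (2/7)·(13) + (1/7)·(37/5) = 1241/105.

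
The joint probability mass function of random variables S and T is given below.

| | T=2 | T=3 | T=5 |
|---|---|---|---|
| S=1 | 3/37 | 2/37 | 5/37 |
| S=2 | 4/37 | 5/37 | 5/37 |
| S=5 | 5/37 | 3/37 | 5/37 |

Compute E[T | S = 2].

24/7

P(S = 2) = 14/37.
Σ T·P over the event = 2·(4/37) + 3·(5/37) + 5·(5/37) = 48/37.
E[T | S = 2] = (48/37) / (14/37) = 24/7.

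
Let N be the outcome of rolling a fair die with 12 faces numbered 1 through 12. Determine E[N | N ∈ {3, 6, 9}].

6

P(N ∈ {3, 6, 9}) = 1/4.
Σ over the event: 3·1/12 + 6·1/12 + 9·1/12 = 3/2.
E[N | N ∈ {3, 6, 9}] = (3/2) / (1/4) = 6.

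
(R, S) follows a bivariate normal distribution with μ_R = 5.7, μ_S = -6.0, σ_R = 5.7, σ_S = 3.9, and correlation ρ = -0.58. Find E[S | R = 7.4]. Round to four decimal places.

-6.6746

E[S | R=x] = μ_S + ρ(σ_S/σ_R)(x − μ_R) for jointly normal variables.
E[S | R=7.4] = -6.0 + (-0.58)·(3.9/5.7)·(7.4 − (5.7)) = -6.0 + (-0.39684)·(1.7) = -6.6746.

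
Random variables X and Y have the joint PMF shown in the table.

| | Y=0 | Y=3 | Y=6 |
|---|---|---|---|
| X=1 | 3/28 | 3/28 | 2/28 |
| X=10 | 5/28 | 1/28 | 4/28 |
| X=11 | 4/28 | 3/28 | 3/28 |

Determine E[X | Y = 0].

P(Y = 0) = 3/7.
Σ X·P over the event = 1·(3/28) + 10·(5/28) + 11·(4/28) = 97/28.
E[X | Y = 0] = (97/28) / (3/7) = 97/12.

97/12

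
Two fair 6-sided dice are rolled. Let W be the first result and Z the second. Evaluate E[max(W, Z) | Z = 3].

4

Outcomes with Z = 3: (1,3), (2,3), (3,3), (4,3), (5,3), (6,3), each with probability 1/36.
E[max(W, Z) | Z = 3] = (3 + 3 + 3 + 4 + 5 + 6) / 6 = 4.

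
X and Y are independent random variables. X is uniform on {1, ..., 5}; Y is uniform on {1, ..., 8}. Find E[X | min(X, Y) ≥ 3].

4

P(min(X, Y) ≥ 3) = 9/20.
Summing X·P(x,y) over outcomes with min(X, Y) ≥ 3 gives 9/5.
E[X | min(X, Y) ≥ 3] = (9/5) / (9/20) = 4.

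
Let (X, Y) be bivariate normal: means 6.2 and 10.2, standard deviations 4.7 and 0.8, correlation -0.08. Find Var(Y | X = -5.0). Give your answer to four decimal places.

0.6359

For a bivariate normal, Var(Y | X=x) = σ_Y²(1 − ρ²).
Var(Y | X=-5.0) = (0.8)²·(1 − (-0.08)²) = 0.64·0.9936 = 0.6359.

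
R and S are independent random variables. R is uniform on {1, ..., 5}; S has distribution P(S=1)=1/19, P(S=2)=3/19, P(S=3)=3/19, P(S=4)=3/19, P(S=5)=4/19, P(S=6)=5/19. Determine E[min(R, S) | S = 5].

3

P(S = 5) = 4/19.
Summing min(R,S)·P(x,y) over outcomes with S = 5 gives 12/19.
E[min(R, S) | S = 5] = (12/19) / (4/19) = 3.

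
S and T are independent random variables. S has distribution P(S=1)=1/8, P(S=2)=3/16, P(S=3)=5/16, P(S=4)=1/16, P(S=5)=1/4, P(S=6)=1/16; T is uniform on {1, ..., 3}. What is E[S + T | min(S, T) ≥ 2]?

P(min(S, T) ≥ 2) = 7/12.
Summing (S+T)·P(x,y) over outcomes with min(S, T) ≥ 2 gives 43/12.
E[S + T | min(S, T) ≥ 2] = (43/12) / (7/12) = 43/7.

43/7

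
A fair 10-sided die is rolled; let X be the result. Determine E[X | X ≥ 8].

9

Given X ≥ 8, X is equally likely to be any of {8, 9, 10}.
E[X | X ≥ 8] = (8 + 9 + 10) / 3 = 9.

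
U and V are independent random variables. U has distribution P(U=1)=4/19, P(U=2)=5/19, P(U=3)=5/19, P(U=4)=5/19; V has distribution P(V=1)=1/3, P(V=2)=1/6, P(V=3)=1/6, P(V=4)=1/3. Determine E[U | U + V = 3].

12/7

P(U + V = 3) = 7/57.
Summing U·P(x,y) over outcomes with U + V = 3 gives 4/19.
E[U | U + V = 3] = (4/19) / (7/57) = 12/7.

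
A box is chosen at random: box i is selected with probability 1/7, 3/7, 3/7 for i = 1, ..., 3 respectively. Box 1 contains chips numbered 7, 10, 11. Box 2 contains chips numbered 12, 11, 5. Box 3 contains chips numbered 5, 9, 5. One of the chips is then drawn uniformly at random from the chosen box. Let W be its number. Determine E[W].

E[W | box 1] = (7+10+11)/3 = 28/3.
E[W | box 2] = (12+11+5)/3 = 28/3.
E[W | box 3] = (5+9+5)/3 = 19/3.
E[W] = (1/7)·(28/3) + (3/7)·(28/3) + (3/7)·(19/3) = 169/21.

169/21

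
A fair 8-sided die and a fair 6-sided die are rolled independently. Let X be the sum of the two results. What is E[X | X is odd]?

8

P(X is odd) = 1/2.
Σ over the event: 3·1/24 + 5·1/12 + 7·1/8 + 9·1/8 + 11·1/12 + 13·1/24 = 4.
E[X | X is odd] = (4) / (1/2) = 8.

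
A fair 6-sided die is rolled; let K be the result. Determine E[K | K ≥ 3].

9/2

Given K ≥ 3, K is equally likely to be any of {3, 4, 5, 6}.
E[K | K ≥ 3] = (3 + 4 + 5 + 6) / 4 = 9/2.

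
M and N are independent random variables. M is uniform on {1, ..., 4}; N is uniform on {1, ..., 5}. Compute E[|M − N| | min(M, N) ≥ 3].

Outcomes with min(M, N) ≥ 3: (3,3), (3,4), (3,5), (4,3), (4,4), (4,5), each with probability 1/20.
E[|M − N| | min(M, N) ≥ 3] = (0 + 1 + 2 + 1 + 0 + 1) / 6 = 5/6.

5/6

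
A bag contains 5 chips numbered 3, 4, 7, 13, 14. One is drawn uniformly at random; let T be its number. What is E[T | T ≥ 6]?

P(T ≥ 6) = 3/5.
Σ over the event: 7·1/5 + 13·1/5 + 14·1/5 = 34/5.
E[T | T ≥ 6] = (34/5) / (3/5) = 34/3.

34/3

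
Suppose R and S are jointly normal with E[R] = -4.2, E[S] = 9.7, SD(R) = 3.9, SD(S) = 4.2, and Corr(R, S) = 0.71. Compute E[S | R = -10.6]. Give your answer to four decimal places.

4.8065

The regression of S on R has slope ρ·σ_S/σ_R and passes through (μ_R, μ_S).
E[S | R=-10.6] = 9.7 + (0.71)·(4.2/3.9)·(-10.6 − (-4.2)) = 9.7 + (0.764615)·(-6.4) = 4.8065.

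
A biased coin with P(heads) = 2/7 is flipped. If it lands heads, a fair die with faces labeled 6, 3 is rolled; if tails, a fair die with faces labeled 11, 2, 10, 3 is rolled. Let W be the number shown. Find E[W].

83/14

E[W | heads] = (6+3)/2 = 9/2.
E[W | tails] = (11+2+10+3)/4 = 13/2.
E[W] = (2/7)·(9/2) + (5/7)·(13/2) = 83/14.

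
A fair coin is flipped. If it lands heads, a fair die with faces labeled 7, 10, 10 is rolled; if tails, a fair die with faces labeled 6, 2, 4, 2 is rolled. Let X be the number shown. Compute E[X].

E[X | heads] = (7+10+10)/3 = 9.
E[X | tails] = (6+2+4+2)/4 = 7/2.
E[X] = (1/2)·(9) + (1/2)·(7/2) = 25/4.

25/4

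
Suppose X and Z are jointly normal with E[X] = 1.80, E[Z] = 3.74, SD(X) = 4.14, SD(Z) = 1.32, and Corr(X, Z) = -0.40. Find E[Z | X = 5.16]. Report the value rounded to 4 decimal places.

3.3115

For a bivariate normal, E[Z | X=x] = μ_Z + ρ·(σ_Z/σ_X)·(x − μ_X).
E[Z | X=5.16] = 3.74 + (-0.40)·(1.32/4.14)·(5.16 − (1.80)) = 3.74 + (-0.12754)·(3.36) = 3.3115.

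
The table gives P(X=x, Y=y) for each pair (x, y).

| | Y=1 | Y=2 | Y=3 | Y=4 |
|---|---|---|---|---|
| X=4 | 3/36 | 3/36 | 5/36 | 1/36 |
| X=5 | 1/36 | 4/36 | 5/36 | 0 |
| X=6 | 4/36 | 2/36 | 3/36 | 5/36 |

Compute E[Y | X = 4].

P(X = 4) = 1/3.
Σ Y·P over the event = 1·(3/36) + 2·(3/36) + 3·(5/36) + 4·(1/36) = 7/9.
E[Y | X = 4] = (7/9) / (1/3) = 7/3.

7/3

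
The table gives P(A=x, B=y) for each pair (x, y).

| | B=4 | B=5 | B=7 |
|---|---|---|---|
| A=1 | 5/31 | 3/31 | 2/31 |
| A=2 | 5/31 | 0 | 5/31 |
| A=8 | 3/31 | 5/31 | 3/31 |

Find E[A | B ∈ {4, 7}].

75/23

P(B ∈ {4, 7}) = 23/31.
Summing A·P(A=x,B=y) over the conditioning event gives 75/31.
E[A | B ∈ {4, 7}] = (75/31) / (23/31) = 75/23.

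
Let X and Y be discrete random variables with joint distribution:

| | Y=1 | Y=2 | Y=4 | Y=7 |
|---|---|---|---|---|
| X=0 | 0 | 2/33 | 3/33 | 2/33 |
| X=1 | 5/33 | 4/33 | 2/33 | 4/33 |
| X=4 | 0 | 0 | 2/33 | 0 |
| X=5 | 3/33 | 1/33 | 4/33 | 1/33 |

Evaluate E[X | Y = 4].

30/11

P(Y = 4) = 1/3.
Σ X·P over the event = 0·(3/33) + 1·(2/33) + 4·(2/33) + 5·(4/33) = 10/11.
E[X | Y = 4] = (10/11) / (1/3) = 30/11.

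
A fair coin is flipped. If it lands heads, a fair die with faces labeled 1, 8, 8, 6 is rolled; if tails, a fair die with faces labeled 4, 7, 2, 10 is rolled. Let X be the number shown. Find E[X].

E[X | heads] = (1+8+8+6)/4 = 23/4.
E[X | tails] = (4+7+2+10)/4 = 23/4.
By the law of total expectation,
E[X] = (1/2)·(23/4) + (1/2)·(23/4) = 23/4.

23/4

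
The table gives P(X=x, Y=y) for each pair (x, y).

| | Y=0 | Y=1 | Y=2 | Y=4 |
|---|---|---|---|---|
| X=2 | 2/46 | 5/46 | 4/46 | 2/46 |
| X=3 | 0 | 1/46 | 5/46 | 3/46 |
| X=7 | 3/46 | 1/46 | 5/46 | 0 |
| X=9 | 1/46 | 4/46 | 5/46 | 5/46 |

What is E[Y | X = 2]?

P(X = 2) = 13/46.
Σ Y·P over the event = 0·(2/46) + 1·(5/46) + 2·(4/46) + 4·(2/46) = 21/46.
E[Y | X = 2] = (21/46) / (13/46) = 21/13.

21/13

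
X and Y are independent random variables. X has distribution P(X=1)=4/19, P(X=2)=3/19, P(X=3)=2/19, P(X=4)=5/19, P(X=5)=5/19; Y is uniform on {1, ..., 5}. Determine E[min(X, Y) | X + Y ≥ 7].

143/42

P(X + Y ≥ 7) = 42/95.
Summing min(X,Y)·P(x,y) over outcomes with X + Y ≥ 7 gives 143/95.
E[min(X, Y) | X + Y ≥ 7] = (143/95) / (42/95) = 143/42.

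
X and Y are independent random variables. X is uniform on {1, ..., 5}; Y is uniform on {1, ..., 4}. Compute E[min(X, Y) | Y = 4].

14/5

Outcomes with Y = 4: (1,4), (2,4), (3,4), (4,4), (5,4), each with probability 1/20.
E[min(X, Y) | Y = 4] = (1 + 2 + 3 + 4 + 4) / 5 = 14/5.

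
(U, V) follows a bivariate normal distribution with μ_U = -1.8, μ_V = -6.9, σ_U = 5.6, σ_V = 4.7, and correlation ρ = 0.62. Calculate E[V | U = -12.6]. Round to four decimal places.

For a bivariate normal, E[V | U=x] = μ_V + ρ·(σ_V/σ_U)·(x − μ_U).
E[V | U=-12.6] = -6.9 + (0.62)·(4.7/5.6)·(-12.6 − (-1.8)) = -6.9 + (0.52036)·(-10.8) = -12.5199.

-12.5199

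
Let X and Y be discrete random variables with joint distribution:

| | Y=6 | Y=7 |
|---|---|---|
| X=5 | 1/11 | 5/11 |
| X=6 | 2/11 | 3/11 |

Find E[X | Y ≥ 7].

43/8

P(Y ≥ 7) = 8/11.
Σ X·P over the event = 5·(5/11) + 6·(3/11) = 43/11.
E[X | Y ≥ 7] = (43/11) / (8/11) = 43/8.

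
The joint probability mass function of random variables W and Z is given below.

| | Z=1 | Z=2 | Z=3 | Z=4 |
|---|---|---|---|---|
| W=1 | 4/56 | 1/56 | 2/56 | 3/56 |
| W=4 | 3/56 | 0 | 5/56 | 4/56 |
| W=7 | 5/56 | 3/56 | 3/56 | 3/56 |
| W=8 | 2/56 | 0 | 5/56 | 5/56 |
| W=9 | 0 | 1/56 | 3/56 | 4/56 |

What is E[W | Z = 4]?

116/19

P(Z = 4) = 19/56.
Σ W·P over the event = 1·(3/56) + 4·(4/56) + 7·(3/56) + 8·(5/56) + 9·(4/56) = 29/14.
E[W | Z = 4] = (29/14) / (19/56) = 116/19.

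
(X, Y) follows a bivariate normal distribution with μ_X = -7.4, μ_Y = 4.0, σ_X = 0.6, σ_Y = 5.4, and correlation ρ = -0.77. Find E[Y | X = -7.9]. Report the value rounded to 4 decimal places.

E[Y | X=x] = μ_Y + ρ(σ_Y/σ_X)(x − μ_X) for jointly normal variables.
E[Y | X=-7.9] = 4.0 + (-0.77)·(5.4/0.6)·(-7.9 − (-7.4)) = 4.0 + (-6.93)·(-0.5) = 7.4650.

7.4650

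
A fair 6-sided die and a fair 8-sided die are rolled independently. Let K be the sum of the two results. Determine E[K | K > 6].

314/33

P(K > 6) = 11/16.
Σ over the event: 7·1/8 + 8·1/8 + 9·1/8 + 10·5/48 + 11·1/12 + 12·1/16 + 13·1/24 + 14·1/48 = 157/24.
E[K | K > 6] = (157/24) / (11/16) = 314/33.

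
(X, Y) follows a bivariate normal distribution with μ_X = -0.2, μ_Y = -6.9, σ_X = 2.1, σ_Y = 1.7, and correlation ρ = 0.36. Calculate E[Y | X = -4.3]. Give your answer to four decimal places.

-8.0949

E[Y | X=x] = μ_Y + ρ(σ_Y/σ_X)(x − μ_X) for jointly normal variables.
E[Y | X=-4.3] = -6.9 + (0.36)·(1.7/2.1)·(-4.3 − (-0.2)) = -6.9 + (0.29143)·(-4.1) = -8.0949.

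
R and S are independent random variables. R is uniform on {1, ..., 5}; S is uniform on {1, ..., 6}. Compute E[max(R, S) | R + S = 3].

P(R + S = 3) = 1/15.
Summing max(R,S)·P(x,y) over outcomes with R + S = 3 gives 2/15.
E[max(R, S) | R + S = 3] = (2/15) / (1/15) = 2.

2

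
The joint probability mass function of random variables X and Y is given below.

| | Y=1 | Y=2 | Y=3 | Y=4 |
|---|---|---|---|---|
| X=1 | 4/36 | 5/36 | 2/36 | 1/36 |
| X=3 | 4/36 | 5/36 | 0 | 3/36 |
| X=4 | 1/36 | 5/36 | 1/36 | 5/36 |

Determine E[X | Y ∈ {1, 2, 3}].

22/9

P(Y ∈ {1, 2, 3}) = 3/4.
Σ X·P over the event = 1·(4/36) + 1·(5/36) + 1·(2/36) + 3·(4/36) + 3·(5/36) + 4·(1/36) + 4·(5/36) + 4·(1/36) = 11/6.
E[X | Y ∈ {1, 2, 3}] = (11/6) / (3/4) = 22/9.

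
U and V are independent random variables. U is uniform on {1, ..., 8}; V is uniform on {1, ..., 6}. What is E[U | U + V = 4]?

2

Outcomes with U + V = 4: (1,3), (2,2), (3,1), each with probability 1/48.
E[U | U + V = 4] = (1 + 2 + 3) / 3 = 2.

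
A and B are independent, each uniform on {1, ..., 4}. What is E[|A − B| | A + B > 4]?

7/5

P(A + B > 4) = 5/8.
Summing |A−B|·P(x,y) over outcomes with A + B > 4 gives 7/8.
E[|A − B| | A + B > 4] = (7/8) / (5/8) = 7/5.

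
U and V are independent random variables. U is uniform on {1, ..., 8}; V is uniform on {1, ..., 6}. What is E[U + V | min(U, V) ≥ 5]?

12

Outcomes with min(U, V) ≥ 5: (5,5), (5,6), (6,5), (6,6), (7,5), (7,6), (8,5), (8,6), each with probability 1/48.
E[U + V | min(U, V) ≥ 5] = (10 + 11 + 11 + 12 + 12 + 13 + 13 + 14) / 8 = 12.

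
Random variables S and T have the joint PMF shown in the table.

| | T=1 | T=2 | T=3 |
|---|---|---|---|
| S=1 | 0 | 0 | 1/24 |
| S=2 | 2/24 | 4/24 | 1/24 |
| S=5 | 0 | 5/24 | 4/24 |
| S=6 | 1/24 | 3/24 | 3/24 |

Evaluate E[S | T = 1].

P(T = 1) = 1/8.
Σ S·P over the event = 2·(2/24) + 6·(1/24) = 5/12.
E[S | T = 1] = (5/12) / (1/8) = 10/3.

10/3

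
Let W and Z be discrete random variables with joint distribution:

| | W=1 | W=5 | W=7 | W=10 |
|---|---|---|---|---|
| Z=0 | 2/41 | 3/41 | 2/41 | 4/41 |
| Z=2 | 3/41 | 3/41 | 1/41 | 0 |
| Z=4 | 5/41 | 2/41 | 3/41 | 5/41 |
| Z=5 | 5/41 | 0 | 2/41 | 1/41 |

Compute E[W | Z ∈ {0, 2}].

16/3

P(Z ∈ {0, 2}) = 18/41.
Σ W·P over the event = 1·(2/41) + 1·(3/41) + 5·(3/41) + 5·(3/41) + 7·(2/41) + 7·(1/41) + 10·(4/41) = 96/41.
E[W | Z ∈ {0, 2}] = (96/41) / (18/41) = 16/3.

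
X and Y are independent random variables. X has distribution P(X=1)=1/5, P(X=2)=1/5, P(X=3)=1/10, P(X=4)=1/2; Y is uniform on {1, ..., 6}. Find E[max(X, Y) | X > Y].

70/19

P(X > Y) = 19/60.
Summing max(X,Y)·P(x,y) over outcomes with X > Y gives 7/6.
E[max(X, Y) | X > Y] = (7/6) / (19/60) = 70/19.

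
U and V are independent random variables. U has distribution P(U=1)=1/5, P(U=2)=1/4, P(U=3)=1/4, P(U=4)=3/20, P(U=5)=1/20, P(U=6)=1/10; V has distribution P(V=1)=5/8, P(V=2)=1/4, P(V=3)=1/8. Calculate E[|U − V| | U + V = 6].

P(U + V = 6) = 1/10.
Summing |U−V|·P(x,y) over outcomes with U + V = 6 gives 1/5.
E[|U − V| | U + V = 6] = (1/5) / (1/10) = 2.

2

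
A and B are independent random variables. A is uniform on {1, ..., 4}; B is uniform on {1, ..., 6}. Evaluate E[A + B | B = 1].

7/2

Outcomes with B = 1: (1,1), (2,1), (3,1), (4,1), each with probability 1/24.
E[A + B | B = 1] = (2 + 3 + 4 + 5) / 4 = 7/2.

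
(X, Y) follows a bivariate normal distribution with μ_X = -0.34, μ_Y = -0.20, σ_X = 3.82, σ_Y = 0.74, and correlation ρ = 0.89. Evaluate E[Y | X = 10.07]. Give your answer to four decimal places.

The regression of Y on X has slope ρ·σ_Y/σ_X and passes through (μ_X, μ_Y).
E[Y | X=10.07] = -0.20 + (0.89)·(0.74/3.82)·(10.07 − (-0.34)) = -0.20 + (0.17241)·(10.41) = 1.5948.

1.5948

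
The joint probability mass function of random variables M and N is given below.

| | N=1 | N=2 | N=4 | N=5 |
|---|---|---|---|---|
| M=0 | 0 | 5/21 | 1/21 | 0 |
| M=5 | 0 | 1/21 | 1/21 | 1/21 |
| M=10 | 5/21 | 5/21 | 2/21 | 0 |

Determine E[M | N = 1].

P(N = 1) = 5/21.
Σ M·P over the event = 10·(5/21) = 50/21.
E[M | N = 1] = (50/21) / (5/21) = 10.

10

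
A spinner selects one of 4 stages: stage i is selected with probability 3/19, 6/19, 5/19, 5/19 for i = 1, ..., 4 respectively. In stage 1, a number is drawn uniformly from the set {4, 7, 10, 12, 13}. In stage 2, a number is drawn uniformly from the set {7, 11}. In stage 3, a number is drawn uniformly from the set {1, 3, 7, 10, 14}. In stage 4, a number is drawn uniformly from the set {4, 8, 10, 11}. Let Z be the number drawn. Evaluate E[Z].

E[Z | stage 1] = (4+7+10+12+13)/5 = 46/5.
E[Z | stage 2] = (7+11)/2 = 9.
E[Z | stage 3] = (1+3+7+10+14)/5 = 7.
E[Z | stage 4] = (4+8+10+11)/4 = 33/4.
By the law of total expectation,
E[Z] = (3/19)·(46/5) + (6/19)·(9) + (5/19)·(7) + (5/19)·(33/4) = 3157/380.

3157/380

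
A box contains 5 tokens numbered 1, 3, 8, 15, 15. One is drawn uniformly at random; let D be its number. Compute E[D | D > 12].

P(D > 12) = 2/5.
Σ over the event: 15·2/5 = 6.
E[D | D > 12] = (6) / (2/5) = 15.

15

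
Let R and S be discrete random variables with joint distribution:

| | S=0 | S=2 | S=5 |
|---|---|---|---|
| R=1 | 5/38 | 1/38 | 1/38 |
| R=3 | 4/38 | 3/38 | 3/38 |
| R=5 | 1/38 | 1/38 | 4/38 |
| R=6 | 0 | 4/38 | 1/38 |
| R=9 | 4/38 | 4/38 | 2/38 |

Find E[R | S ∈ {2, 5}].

P(S ∈ {2, 5}) = 12/19.
Summing R·P(R=x,S=y) over the conditioning event gives 129/38.
E[R | S ∈ {2, 5}] = (129/38) / (12/19) = 43/8.

43/8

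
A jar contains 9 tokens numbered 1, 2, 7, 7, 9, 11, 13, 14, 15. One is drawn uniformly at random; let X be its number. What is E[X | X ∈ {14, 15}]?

29/2

P(X ∈ {14, 15}) = 2/9.
Σ over the event: 14·1/9 + 15·1/9 = 29/9.
E[X | X ∈ {14, 15}] = (29/9) / (2/9) = 29/2.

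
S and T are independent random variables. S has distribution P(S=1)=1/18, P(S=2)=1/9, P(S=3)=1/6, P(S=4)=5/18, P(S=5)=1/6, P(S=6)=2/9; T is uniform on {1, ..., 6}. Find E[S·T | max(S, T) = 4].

128/13

P(max(S, T) = 4) = 13/54.
Summing ST·P(x,y) over outcomes with max(S, T) = 4 gives 64/27.
E[S·T | max(S, T) = 4] = (64/27) / (13/54) = 128/13.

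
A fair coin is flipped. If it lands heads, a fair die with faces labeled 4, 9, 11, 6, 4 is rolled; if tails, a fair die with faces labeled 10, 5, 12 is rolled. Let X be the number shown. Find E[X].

E[X | heads] = (4+9+11+6+4)/5 = 34/5.
E[X | tails] = (10+5+12)/3 = 9.
By the law of total expectation,
E[X] = (1/2)·(34/5) + (1/2)·(9) = 79/10.

79/10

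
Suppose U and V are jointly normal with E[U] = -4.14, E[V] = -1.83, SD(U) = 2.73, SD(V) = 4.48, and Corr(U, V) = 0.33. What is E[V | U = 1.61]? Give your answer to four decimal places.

The regression of V on U has slope ρ·σ_V/σ_U and passes through (μ_U, μ_V).
E[V | U=1.61] = -1.83 + (0.33)·(4.48/2.73)·(1.61 − (-4.14)) = -1.83 + (0.541538)·(5.75) = 1.2838.

1.2838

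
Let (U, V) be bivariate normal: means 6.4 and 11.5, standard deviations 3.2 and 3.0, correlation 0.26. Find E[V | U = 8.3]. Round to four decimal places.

E[V | U=x] = μ_V + ρ(σ_V/σ_U)(x − μ_U) for jointly normal variables.
E[V | U=8.3] = 11.5 + (0.26)·(3.0/3.2)·(8.3 − (6.4)) = 11.5 + (0.24375)·(1.9) = 11.9631.

11.9631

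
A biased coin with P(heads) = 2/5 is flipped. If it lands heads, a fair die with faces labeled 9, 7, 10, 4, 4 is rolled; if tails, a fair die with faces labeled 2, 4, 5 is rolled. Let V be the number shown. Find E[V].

E[V | heads] = (9+7+10+4+4)/5 = 34/5.
E[V | tails] = (2+4+5)/3 = 11/3.
By the law of total expectation,
E[V] = (2/5)·(34/5) + (3/5)·(11/3) = 123/25.

123/25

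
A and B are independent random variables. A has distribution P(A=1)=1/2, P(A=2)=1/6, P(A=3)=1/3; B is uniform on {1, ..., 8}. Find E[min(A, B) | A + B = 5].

P(A + B = 5) = 1/8.
Summing min(A,B)·P(x,y) over outcomes with A + B = 5 gives 3/16.
E[min(A, B) | A + B = 5] = (3/16) / (1/8) = 3/2.

3/2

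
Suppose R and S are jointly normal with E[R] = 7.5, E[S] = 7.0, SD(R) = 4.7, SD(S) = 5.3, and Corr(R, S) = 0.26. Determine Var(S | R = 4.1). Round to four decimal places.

Var(S | R=x) = (1 − ρ²)·σ_S².
Var(S | R=4.1) = (5.3)²·(1 − (0.26)²) = 28.09·0.9324 = 26.1911.

26.1911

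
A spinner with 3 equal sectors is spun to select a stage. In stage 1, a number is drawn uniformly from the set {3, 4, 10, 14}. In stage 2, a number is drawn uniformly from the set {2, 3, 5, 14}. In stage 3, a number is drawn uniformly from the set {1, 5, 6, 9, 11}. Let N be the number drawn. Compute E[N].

403/60

E[N | stage 1] = (3+4+10+14)/4 = 31/4.
E[N | stage 2] = (2+3+5+14)/4 = 6.
E[N | stage 3] = (1+5+6+9+11)/5 = 32/5.
By the law of total expectation,
E[N] = (1/3)·(31/4) + (1/3)·(6) + (1/3)·(32/5) = 403/60.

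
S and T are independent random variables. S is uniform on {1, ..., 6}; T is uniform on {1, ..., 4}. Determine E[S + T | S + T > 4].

P(S + T > 4) = 3/4.
Summing (S+T)·P(x,y) over outcomes with S + T > 4 gives 31/6.
E[S + T | S + T > 4] = (31/6) / (3/4) = 62/9.

62/9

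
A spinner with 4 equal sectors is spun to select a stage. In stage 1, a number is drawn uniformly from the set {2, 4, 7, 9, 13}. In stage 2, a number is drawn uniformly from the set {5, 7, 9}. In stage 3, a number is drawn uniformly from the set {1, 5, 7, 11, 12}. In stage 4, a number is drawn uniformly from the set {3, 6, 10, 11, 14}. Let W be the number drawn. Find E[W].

15/2

E[W | stage 1] = (2+4+7+9+13)/5 = 7.
E[W | stage 2] = (5+7+9)/3 = 7.
E[W | stage 3] = (1+5+7+11+12)/5 = 36/5.
E[W | stage 4] = (3+6+10+11+14)/5 = 44/5.
E[W] = (1/4)·(7) + (1/4)·(7) + (1/4)·(36/5) + (1/4)·(44/5) = 15/2.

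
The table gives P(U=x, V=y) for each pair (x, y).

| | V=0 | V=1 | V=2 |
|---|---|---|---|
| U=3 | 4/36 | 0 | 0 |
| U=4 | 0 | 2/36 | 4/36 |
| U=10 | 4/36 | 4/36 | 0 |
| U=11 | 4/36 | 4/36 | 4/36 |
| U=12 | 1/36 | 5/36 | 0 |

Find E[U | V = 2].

15/2

P(V = 2) = 2/9.
Summing U·P(U=x,V=y) over the conditioning event gives 5/3.
E[U | V = 2] = (5/3) / (2/9) = 15/2.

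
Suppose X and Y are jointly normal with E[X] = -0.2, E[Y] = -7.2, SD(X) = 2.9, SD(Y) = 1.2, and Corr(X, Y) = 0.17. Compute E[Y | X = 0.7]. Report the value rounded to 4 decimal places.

E[Y | X=x] = μ_Y + ρ(σ_Y/σ_X)(x − μ_X) for jointly normal variables.
E[Y | X=0.7] = -7.2 + (0.17)·(1.2/2.9)·(0.7 − (-0.2)) = -7.2 + (0.070345)·(0.9) = -7.1367.

-7.1367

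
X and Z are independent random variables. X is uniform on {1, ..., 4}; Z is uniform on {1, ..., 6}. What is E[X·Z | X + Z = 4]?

Outcomes with X + Z = 4: (1,3), (2,2), (3,1), each with probability 1/24.
E[X·Z | X + Z = 4] = (3 + 4 + 3) / 3 = 10/3.

10/3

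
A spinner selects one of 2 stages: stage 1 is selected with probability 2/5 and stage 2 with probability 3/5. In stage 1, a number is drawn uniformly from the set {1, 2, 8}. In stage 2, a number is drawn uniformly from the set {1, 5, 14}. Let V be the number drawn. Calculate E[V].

E[V | stage 1] = (1+2+8)/3 = 11/3.
E[V | stage 2] = (1+5+14)/3 = 20/3.
E[V] = (2/5)·(11/3) + (3/5)·(20/3) = 82/15.

82/15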